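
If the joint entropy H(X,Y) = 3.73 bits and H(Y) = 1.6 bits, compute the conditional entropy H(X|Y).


H(X|Y) = H(X,Y) - H(Y) = 3.73 - 1.6 = 2.13

2.13 bits


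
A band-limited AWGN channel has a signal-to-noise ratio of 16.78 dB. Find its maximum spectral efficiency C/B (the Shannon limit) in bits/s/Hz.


SNR_linear = 10^(16.78/10) = 47.6431; C/B = log2(1 + SNR_linear) = log2(1 + 47.6431) = 5.6042

5.6042 bits/s/Hz


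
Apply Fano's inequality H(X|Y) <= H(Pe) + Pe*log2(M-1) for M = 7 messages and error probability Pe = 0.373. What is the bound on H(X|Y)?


H(Pe) = -Pe*log2(Pe) - (1-Pe)*log2(1-Pe) = -0.373*log2(0.373) - 0.627*log2(0.627) = 0.530687 + 0.422261 = 0.9529. Pe*log2(M-1) = 0.373*log2(6) = 0.964191. Bound = H(Pe) + Pe*log2(M-1) = 0.530687 + 0.422261 + 0.964191 = 1.9171

1.9171 bits


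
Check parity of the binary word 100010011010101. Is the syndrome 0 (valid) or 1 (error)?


Syndrome = XOR of all bits = 1 XOR 0 XOR 0 XOR 0 XOR 1 XOR 0 XOR 0 XOR 1 XOR 1 XOR 0 XOR 1 XOR 0 XOR 1 XOR 0 XOR 1 = 1

1


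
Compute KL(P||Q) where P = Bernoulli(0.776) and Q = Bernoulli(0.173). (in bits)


KL = p*log2(p/q) + (1-p)*log2((1-p)/(1-q)) = 0.776*log2(0.776/0.173) + 0.224*log2(0.224/0.827) = 1.2582

1.2582 bits


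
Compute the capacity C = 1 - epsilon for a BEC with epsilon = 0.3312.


C = 1 - epsilon = 1 - 0.3312 = 0.6688

0.6688 bits


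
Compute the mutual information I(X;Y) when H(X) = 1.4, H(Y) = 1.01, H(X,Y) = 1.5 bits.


I(X;Y) = H(X) + H(Y) - H(X,Y) = 1.4 + 1.01 - 1.5 = 0.91

0.91 bits


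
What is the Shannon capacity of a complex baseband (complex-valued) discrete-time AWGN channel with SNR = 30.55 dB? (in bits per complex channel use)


SNR_linear = 10^(30.55/10) = 1135.0108; C = log2(1 + SNR_linear) = log2(1 + 1135.0108) = 10.1498

10.1498 bits/channel use


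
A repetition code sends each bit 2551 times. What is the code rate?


Rate = k/n = 1/2551

1/2551


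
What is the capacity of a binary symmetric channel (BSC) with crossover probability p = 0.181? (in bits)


H(p) = -p*log2(p) - (1-p)*log2(1-p) = -0.181*log2(0.181) - 0.819*log2(0.819) = 0.446335 + 0.235925 = 0.6823. C = 1 - H(p) = 1 - 0.6823 = 0.3177

0.3177 bits


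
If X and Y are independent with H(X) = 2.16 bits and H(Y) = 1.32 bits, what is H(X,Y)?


For independent variables, H(X,Y) = H(X) + H(Y) = 2.16 + 1.32 = 3.48

3.48 bits


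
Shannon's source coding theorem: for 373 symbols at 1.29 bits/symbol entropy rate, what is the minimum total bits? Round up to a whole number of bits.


Minimum bits >= n * H = 373 * 1.29 = 481.17, rounded up to a whole number of bits = 482

482 bits


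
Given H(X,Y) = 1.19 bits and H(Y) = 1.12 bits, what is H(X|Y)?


H(X|Y) = H(X,Y) - H(Y) = 1.19 - 1.12 = 0.07

0.07 bits


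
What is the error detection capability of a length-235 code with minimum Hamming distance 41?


Detection capability = d_min - 1 = 41 - 1 = 40

40 errors


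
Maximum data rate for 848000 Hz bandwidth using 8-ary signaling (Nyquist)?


Rate = 2 * B * log2(M) = 2 * 848000 * 3.0 = 5088000.0

5088000.0 bps


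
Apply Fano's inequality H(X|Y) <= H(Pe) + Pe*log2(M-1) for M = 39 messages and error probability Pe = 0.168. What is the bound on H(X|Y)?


H(Pe) = -Pe*log2(Pe) - (1-Pe)*log2(1-Pe) = -0.168*log2(0.168) - 0.832*log2(0.832) = 0.432342 + 0.220767 = 0.6531. Pe*log2(M-1) = 0.168*log2(38) = 0.881652. Bound = H(Pe) + Pe*log2(M-1) = 0.432342 + 0.220767 + 0.881652 = 1.5348

1.5348 bits


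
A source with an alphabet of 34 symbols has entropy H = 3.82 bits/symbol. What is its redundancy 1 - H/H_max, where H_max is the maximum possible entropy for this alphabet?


H_max = log2(K) = log2(34) = 5.0875 bits/symbol. Redundancy = 1 - H/H_max = 1 - 3.82/5.0875 = 1 - 0.7509 = 0.2491

0.2491


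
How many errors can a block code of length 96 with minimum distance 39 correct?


Correction capability = floor((d-1)/2) = floor((39-1)/2) = 19

19 errors


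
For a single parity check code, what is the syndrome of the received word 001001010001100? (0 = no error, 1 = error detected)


Syndrome = XOR of all bits = 0 XOR 0 XOR 1 XOR 0 XOR 0 XOR 1 XOR 0 XOR 1 XOR 0 XOR 0 XOR 0 XOR 1 XOR 1 XOR 0 XOR 0 = 1

1


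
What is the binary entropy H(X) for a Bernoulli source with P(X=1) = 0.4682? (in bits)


H = -p*log2(p) - (1-p)*log2(1-p). -0.4682*log2(0.4682) = 0.512587; -0.5318*log2(0.5318) = 0.484493. H = 0.512587 + 0.484493 = 0.9971

0.9971 bits


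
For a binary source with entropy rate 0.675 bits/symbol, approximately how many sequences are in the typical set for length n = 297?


log2|A_typical| = nH = 297 * 0.675 = 200.475, so |A_typical| ~ 2^200.475 = 2.234e+60

2.234e+60


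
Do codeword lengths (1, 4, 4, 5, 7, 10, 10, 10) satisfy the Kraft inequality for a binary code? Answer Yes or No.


Kraft sum = sum(2^(-l_i)) = 0.667, need <= 1. Result: satisfied (a binary prefix-free code with these lengths exists)

Yes


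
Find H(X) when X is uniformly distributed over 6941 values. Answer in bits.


H = log2(n) = log2(6941) = 12.7609

12.7609 bits


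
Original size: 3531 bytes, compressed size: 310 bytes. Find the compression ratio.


Ratio = original / compressed = 3531 / 310 = 11.3903

11.3903


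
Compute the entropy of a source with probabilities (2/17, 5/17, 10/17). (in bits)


H = -sum(p_i * log2(p_i)). Terms: -(2/17)*log2(2/17) = 0.363231; -(5/17)*log2(5/17) = 0.519275; -(10/17)*log2(10/17) = 0.450315. H = 0.363231 + 0.519275 + 0.450315 = 1.3328

1.3328 bits


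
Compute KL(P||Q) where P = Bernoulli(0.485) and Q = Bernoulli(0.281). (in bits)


KL = p*log2(p/q) + (1-p)*log2((1-p)/(1-q)) = 0.485*log2(0.485/0.281) + 0.515*log2(0.515/0.719) = 0.134

0.134 bits


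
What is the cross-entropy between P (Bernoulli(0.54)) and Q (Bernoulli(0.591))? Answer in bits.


H(P,Q) = -p*log2(q) - (1-p)*log2(1-q). -0.54*log2(0.591) = 0.409736; -0.46*log2(0.409) = 0.593321. H(P,Q) = 0.409736 + 0.593321 = 1.0031

1.0031 bits


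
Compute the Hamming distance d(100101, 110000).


Count differing positions: . ^ . ^ . ^ = 3 differences

3


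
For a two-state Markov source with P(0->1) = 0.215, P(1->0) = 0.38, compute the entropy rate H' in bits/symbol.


Stationary distribution: pi_0 = p10/(p01+p10) = 0.6387, pi_1 = 0.3613. Entropy rate H' = pi_0*H(p01) + pi_1*H(p10) = 0.6387*0.7509 + 0.3613*0.958 = 0.8258

0.8258 bits/symbol


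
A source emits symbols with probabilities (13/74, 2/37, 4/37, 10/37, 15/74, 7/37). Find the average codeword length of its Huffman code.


Huffman construction (repeatedly merge the two least-probable nodes; each merge adds 1 bit to every symbol beneath it): 2/37 + 4/37 = 6/37; 6/37 + 13/74 = 25/74; 7/37 + 15/74 = 29/74; 10/37 + 25/74 = 45/74; 29/74 + 45/74 = 1. Resulting codeword lengths (in the order the probabilities were given): (3, 4, 4, 2, 2, 2). L_avg = sum(p_i * l_i) = 13/74*3 + 2/37*4 + 4/37*4 + 10/37*2 + 15/74*2 + 7/37*2 = 5/2 = 2.5

2.5 bits


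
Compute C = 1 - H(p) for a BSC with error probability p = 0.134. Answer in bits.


H(p) = -p*log2(p) - (1-p)*log2(1-p) = -0.134*log2(0.134) - 0.866*log2(0.866) = 0.388559 + 0.179748 = 0.5683. C = 1 - H(p) = 1 - 0.5683 = 0.4317

0.4317 bits


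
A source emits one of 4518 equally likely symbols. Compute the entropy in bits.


H = log2(n) = log2(4518) = 12.1415

12.1415 bits


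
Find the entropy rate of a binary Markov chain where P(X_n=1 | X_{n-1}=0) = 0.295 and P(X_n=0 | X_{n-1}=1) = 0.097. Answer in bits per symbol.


Stationary distribution: pi_0 = p10/(p01+p10) = 0.2474, pi_1 = 0.7526. Entropy rate H' = pi_0*H(p01) + pi_1*H(p10) = 0.2474*0.8751 + 0.7526*0.4594 = 0.5623

0.5623 bits/symbol


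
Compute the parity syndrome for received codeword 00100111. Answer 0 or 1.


Syndrome = XOR of all bits = 0 XOR 0 XOR 1 XOR 0 XOR 0 XOR 1 XOR 1 XOR 1 = 0

0


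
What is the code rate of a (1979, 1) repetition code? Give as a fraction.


Rate = k/n = 1/1979

1/1979


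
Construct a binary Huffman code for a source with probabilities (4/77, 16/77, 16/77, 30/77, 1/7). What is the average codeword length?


Huffman construction (repeatedly merge the two least-probable nodes; each merge adds 1 bit to every symbol beneath it): 4/77 + 1/7 = 15/77; 15/77 + 16/77 = 31/77; 16/77 + 30/77 = 46/77; 31/77 + 46/77 = 1. Resulting codeword lengths (in the order the probabilities were given): (3, 2, 2, 2, 3). L_avg = sum(p_i * l_i) = 4/77*3 + 16/77*2 + 16/77*2 + 30/77*2 + 1/7*3 = 169/77 = 2.1948

2.1948 bits


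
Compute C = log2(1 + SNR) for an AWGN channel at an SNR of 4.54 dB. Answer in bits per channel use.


SNR_linear = 10^(4.54/10) = 2.8445; C = log2(1 + SNR_linear) = log2(1 + 2.8445) = 1.9428

1.9428 bits/channel use


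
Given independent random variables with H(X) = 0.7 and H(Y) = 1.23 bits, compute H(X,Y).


For independent variables, H(X,Y) = H(X) + H(Y) = 0.7 + 1.23 = 1.93

1.93 bits


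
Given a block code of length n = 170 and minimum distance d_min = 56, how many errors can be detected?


Detection capability = d_min - 1 = 56 - 1 = 55

55 errors


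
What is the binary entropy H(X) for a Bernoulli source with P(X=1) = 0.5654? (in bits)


H = -p*log2(p) - (1-p)*log2(1-p). -0.5654*log2(0.5654) = 0.465130; -0.4346*log2(0.4346) = 0.522493. H = 0.465130 + 0.522493 = 0.9876

0.9876 bits


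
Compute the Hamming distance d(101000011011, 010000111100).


Count differing positions: ^ ^ ^ . . . ^ . . ^ ^ ^ = 7 differences

7


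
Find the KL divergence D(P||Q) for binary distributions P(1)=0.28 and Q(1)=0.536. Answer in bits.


KL = p*log2(p/q) + (1-p)*log2((1-p)/(1-q)) = 0.28*log2(0.28/0.536) + 0.72*log2(0.72/0.464) = 0.1941

0.1941 bits


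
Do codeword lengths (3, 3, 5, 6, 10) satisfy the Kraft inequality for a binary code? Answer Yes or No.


Kraft sum = sum(2^(-l_i)) = 0.2979, need <= 1. Result: satisfied (a binary prefix-free code with these lengths exists)

Yes


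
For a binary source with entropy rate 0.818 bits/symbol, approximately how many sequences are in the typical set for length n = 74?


log2|A_typical| = nH = 74 * 0.818 = 60.532, so |A_typical| ~ 2^60.532 = 1.667e+18

1.667e+18


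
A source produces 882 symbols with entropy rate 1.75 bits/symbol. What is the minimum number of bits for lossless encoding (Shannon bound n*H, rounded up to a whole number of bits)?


Minimum bits >= n * H = 882 * 1.75 = 1543.5, rounded up to a whole number of bits = 1544

1544 bits


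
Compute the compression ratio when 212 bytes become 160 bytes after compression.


Ratio = original / compressed = 212 / 160 = 1.325

1.325


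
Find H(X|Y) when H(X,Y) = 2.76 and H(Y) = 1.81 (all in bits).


H(X|Y) = H(X,Y) - H(Y) = 2.76 - 1.81 = 0.95

0.95 bits


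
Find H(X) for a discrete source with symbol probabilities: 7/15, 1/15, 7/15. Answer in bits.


H = -sum(p_i * log2(p_i)). Terms: -(7/15)*log2(7/15) = 0.513117; -(1/15)*log2(1/15) = 0.260459; -(7/15)*log2(7/15) = 0.513117. H = 0.513117 + 0.260459 + 0.513117 = 1.2867

1.2867 bits


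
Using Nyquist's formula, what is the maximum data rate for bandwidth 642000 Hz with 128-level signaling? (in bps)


Rate = 2 * B * log2(M) = 2 * 642000 * 7.0 = 8988000.0

8988000.0 bps


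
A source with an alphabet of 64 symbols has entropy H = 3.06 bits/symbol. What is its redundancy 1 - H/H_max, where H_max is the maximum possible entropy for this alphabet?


H_max = log2(K) = log2(64) = 6.0 bits/symbol. Redundancy = 1 - H/H_max = 1 - 3.06/6.0 = 1 - 0.51 = 0.49

0.49


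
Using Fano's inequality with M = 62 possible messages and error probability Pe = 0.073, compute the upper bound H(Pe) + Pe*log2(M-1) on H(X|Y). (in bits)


H(Pe) = -Pe*log2(Pe) - (1-Pe)*log2(1-Pe) = -0.073*log2(0.073) - 0.927*log2(0.927) = 0.275645 + 0.101376 = 0.377. Pe*log2(M-1) = 0.073*log2(61) = 0.432944. Bound = H(Pe) + Pe*log2(M-1) = 0.275645 + 0.101376 + 0.432944 = 0.81

0.81 bits


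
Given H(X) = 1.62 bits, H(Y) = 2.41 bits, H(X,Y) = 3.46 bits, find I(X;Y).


I(X;Y) = H(X) + H(Y) - H(X,Y) = 1.62 + 2.41 - 3.46 = 0.57

0.57 bits


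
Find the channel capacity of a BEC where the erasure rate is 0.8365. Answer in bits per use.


C = 1 - epsilon = 1 - 0.8365 = 0.1635

0.1635 bits


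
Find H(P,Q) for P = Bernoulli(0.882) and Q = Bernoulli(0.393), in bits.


H(P,Q) = -p*log2(q) - (1-p)*log2(1-q). -0.882*log2(0.393) = 1.188406; -0.118*log2(0.607) = 0.084987. H(P,Q) = 1.188406 + 0.084987 = 1.2734

1.2734 bits


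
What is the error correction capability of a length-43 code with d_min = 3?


Correction capability = floor((d-1)/2) = floor((3-1)/2) = 1

1 errors


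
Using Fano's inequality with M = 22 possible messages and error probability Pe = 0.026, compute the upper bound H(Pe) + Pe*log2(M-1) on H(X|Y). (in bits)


H(Pe) = -Pe*log2(Pe) - (1-Pe)*log2(1-Pe) = -0.026*log2(0.026) - 0.974*log2(0.974) = 0.136899 + 0.037018 = 0.1739. Pe*log2(M-1) = 0.026*log2(21) = 0.114200. Bound = H(Pe) + Pe*log2(M-1) = 0.136899 + 0.037018 + 0.114200 = 0.2881

0.2881 bits


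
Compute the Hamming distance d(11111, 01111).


Count differing positions: ^ . . . . = 1 differences

1


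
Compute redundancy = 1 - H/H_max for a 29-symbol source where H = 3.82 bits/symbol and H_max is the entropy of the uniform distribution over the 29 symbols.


H_max = log2(K) = log2(29) = 4.858 bits/symbol. Redundancy = 1 - H/H_max = 1 - 3.82/4.858 = 1 - 0.7863 = 0.2137

0.2137


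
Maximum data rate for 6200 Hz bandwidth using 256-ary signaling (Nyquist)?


Rate = 2 * B * log2(M) = 2 * 6200 * 8.0 = 99200.0

99200.0 bps


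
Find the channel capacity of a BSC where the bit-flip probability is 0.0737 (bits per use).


H(p) = -p*log2(p) - (1-p)*log2(1-p) = -0.0737*log2(0.0737) - 0.9263*log2(0.9263) = 0.277274 + 0.102309 = 0.3796. C = 1 - H(p) = 1 - 0.3796 = 0.6204

0.6204 bits


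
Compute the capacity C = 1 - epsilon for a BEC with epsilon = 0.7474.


C = 1 - epsilon = 1 - 0.7474 = 0.2526

0.2526 bits


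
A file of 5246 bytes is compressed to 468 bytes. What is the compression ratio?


Ratio = original / compressed = 5246 / 468 = 11.2094

11.2094


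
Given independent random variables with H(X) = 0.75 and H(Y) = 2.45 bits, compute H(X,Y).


For independent variables, H(X,Y) = H(X) + H(Y) = 0.75 + 2.45 = 3.2

3.2 bits


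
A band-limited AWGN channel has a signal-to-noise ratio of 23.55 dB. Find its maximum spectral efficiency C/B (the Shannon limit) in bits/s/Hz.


SNR_linear = 10^(23.55/10) = 226.4644; C/B = log2(1 + SNR_linear) = log2(1 + 226.4644) = 7.8295

7.8295 bits/s/Hz


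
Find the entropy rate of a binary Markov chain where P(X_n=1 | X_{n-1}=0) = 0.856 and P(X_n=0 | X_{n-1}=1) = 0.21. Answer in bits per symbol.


Stationary distribution: pi_0 = p10/(p01+p10) = 0.197, pi_1 = 0.803. Entropy rate H' = pi_0*H(p01) + pi_1*H(p10) = 0.197*0.5946 + 0.803*0.7415 = 0.7126

0.7126 bits/symbol


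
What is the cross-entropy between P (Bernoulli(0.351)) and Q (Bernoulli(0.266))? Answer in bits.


H(P,Q) = -p*log2(q) - (1-p)*log2(1-q). -0.351*log2(0.266) = 0.670586; -0.649*log2(0.734) = 0.289550. H(P,Q) = 0.670586 + 0.289550 = 0.9601

0.9601 bits


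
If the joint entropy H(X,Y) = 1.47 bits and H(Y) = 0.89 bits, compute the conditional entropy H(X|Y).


H(X|Y) = H(X,Y) - H(Y) = 1.47 - 0.89 = 0.58

0.58 bits


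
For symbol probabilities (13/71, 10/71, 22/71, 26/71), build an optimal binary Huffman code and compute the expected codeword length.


Huffman construction (repeatedly merge the two least-probable nodes; each merge adds 1 bit to every symbol beneath it): 10/71 + 13/71 = 23/71; 22/71 + 23/71 = 45/71; 26/71 + 45/71 = 1. Resulting codeword lengths (in the order the probabilities were given): (3, 3, 2, 1). L_avg = sum(p_i * l_i) = 13/71*3 + 10/71*3 + 22/71*2 + 26/71*1 = 139/71 = 1.9577

1.9577 bits


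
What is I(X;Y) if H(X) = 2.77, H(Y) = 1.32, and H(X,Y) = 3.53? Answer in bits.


I(X;Y) = H(X) + H(Y) - H(X,Y) = 2.77 + 1.32 - 3.53 = 0.56

0.56 bits


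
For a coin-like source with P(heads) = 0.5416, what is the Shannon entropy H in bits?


H = -p*log2(p) - (1-p)*log2(1-p). -0.5416*log2(0.5416) = 0.479154; -0.4584*log2(0.4584) = 0.515847. H = 0.479154 + 0.515847 = 0.995

0.995 bits


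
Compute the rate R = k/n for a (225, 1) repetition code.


Rate = k/n = 1/225

1/225


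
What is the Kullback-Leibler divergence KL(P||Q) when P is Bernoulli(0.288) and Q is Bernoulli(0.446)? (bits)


KL = p*log2(p/q) + (1-p)*log2((1-p)/(1-q)) = 0.288*log2(0.288/0.446) + 0.712*log2(0.712/0.554) = 0.076

0.076 bits


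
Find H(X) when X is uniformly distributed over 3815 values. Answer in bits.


H = log2(n) = log2(3815) = 11.8975

11.8975 bits


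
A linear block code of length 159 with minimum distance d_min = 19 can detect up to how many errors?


Detection capability = d_min - 1 = 19 - 1 = 18

18 errors


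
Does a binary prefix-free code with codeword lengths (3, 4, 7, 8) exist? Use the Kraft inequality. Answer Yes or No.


Kraft sum = sum(2^(-l_i)) = 0.1992, need <= 1. Result: satisfied (a binary prefix-free code with these lengths exists)

Yes


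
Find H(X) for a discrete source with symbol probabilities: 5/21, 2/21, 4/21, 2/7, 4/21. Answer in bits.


H = -sum(p_i * log2(p_i)). Terms: -(5/21)*log2(5/21) = 0.492950; -(2/21)*log2(2/21) = 0.323078; -(4/21)*log2(4/21) = 0.455680; -(2/7)*log2(2/7) = 0.516387; -(4/21)*log2(4/21) = 0.455680. H = 0.492950 + 0.323078 + 0.455680 + 0.516387 + 0.455680 = 2.2438

2.2438 bits


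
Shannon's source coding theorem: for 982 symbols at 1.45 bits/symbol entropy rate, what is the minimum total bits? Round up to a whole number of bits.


Minimum bits >= n * H = 982 * 1.45 = 1423.9, rounded up to a whole number of bits = 1424

1424 bits


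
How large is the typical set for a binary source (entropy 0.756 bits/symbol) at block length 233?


log2|A_typical| = nH = 233 * 0.756 = 176.148, so |A_typical| ~ 2^176.148 = 1.061e+53

1.061e+53


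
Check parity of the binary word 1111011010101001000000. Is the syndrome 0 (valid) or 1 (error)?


Syndrome = XOR of all bits = 1 XOR 1 XOR 1 XOR 1 XOR 0 XOR 1 XOR 1 XOR 0 XOR 1 XOR 0 XOR 1 XOR 0 XOR 1 XOR 0 XOR 0 XOR 1 XOR 0 XOR 0 XOR 0 XOR 0 XOR 0 XOR 0 = 0

0


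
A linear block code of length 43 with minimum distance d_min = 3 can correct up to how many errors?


Correction capability = floor((d-1)/2) = floor((3-1)/2) = 1

1 errors


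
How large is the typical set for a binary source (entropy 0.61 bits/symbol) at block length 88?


log2|A_typical| = nH = 88 * 0.61 = 53.68, so |A_typical| ~ 2^53.68 = 1.443e+16

1.443e+16


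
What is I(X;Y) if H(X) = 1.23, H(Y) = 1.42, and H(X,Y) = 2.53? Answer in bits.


I(X;Y) = H(X) + H(Y) - H(X,Y) = 1.23 + 1.42 - 2.53 = 0.12

0.12 bits


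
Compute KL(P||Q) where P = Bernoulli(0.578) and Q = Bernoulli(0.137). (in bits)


KL = p*log2(p/q) + (1-p)*log2((1-p)/(1-q)) = 0.578*log2(0.578/0.137) + 0.422*log2(0.422/0.863) = 0.7649

0.7649 bits


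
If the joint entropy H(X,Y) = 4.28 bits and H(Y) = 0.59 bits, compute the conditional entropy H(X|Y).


H(X|Y) = H(X,Y) - H(Y) = 4.28 - 0.59 = 3.69

3.69 bits


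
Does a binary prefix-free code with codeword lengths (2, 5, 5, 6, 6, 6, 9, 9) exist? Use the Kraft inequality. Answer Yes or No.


Kraft sum = sum(2^(-l_i)) = 0.3633, need <= 1. Result: satisfied (a binary prefix-free code with these lengths exists)

Yes


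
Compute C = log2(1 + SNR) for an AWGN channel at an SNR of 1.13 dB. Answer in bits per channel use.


SNR_linear = 10^(1.13/10) = 1.2972; C = log2(1 + SNR_linear) = log2(1 + 1.2972) = 1.1999

1.1999 bits/channel use


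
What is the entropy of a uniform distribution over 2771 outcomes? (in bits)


H = log2(n) = log2(2771) = 11.4362

11.4362 bits


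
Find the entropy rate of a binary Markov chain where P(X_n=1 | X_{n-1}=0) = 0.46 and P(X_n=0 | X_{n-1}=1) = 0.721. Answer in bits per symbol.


Stationary distribution: pi_0 = p10/(p01+p10) = 0.6105, pi_1 = 0.3895. Entropy rate H' = pi_0*H(p01) + pi_1*H(p10) = 0.6105*0.9954 + 0.3895*0.8541 = 0.9403

0.9403 bits/symbol


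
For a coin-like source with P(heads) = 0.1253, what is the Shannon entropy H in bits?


H = -p*log2(p) - (1-p)*log2(1-p). -0.1253*log2(0.1253) = 0.375467; -0.8747*log2(0.8747) = 0.168939. H = 0.375467 + 0.168939 = 0.5444

0.5444 bits


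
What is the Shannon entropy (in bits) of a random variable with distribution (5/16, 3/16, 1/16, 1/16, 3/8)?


H = -sum(p_i * log2(p_i)). Terms: -(5/16)*log2(5/16) = 0.524397; -(3/16)*log2(3/16) = 0.452820; -(1/16)*log2(1/16) = 0.250000; -(1/16)*log2(1/16) = 0.250000; -(3/8)*log2(3/8) = 0.530639. H = 0.524397 + 0.452820 + 0.250000 + 0.250000 + 0.530639 = 2.0079

2.0079 bits


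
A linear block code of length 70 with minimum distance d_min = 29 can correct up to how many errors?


Correction capability = floor((d-1)/2) = floor((29-1)/2) = 14

14 errors


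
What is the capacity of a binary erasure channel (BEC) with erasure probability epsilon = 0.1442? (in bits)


C = 1 - epsilon = 1 - 0.1442 = 0.8558

0.8558 bits


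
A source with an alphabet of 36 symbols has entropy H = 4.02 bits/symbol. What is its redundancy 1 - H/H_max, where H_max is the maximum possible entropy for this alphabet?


H_max = log2(K) = log2(36) = 5.1699 bits/symbol. Redundancy = 1 - H/H_max = 1 - 4.02/5.1699 = 1 - 0.7776 = 0.2224

0.2224


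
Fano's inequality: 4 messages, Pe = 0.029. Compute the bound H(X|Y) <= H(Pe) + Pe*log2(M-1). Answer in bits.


H(Pe) = -Pe*log2(Pe) - (1-Pe)*log2(1-Pe) = -0.029*log2(0.029) - 0.971*log2(0.971) = 0.148126 + 0.041226 = 0.1894. Pe*log2(M-1) = 0.029*log2(3) = 0.045964. Bound = H(Pe) + Pe*log2(M-1) = 0.148126 + 0.041226 + 0.045964 = 0.2353

0.2353 bits


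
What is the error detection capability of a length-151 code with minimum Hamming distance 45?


Detection capability = d_min - 1 = 45 - 1 = 44

44 errors


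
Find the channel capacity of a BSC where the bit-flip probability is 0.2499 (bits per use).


H(p) = -p*log2(p) - (1-p)*log2(1-p) = -0.2499*log2(0.2499) - 0.7501*log2(0.7501) = 0.499944 + 0.311175 = 0.8111. C = 1 - H(p) = 1 - 0.8111 = 0.1889

0.1889 bits


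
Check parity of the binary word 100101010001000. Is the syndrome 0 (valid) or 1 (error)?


Syndrome = XOR of all bits = 1 XOR 0 XOR 0 XOR 1 XOR 0 XOR 1 XOR 0 XOR 1 XOR 0 XOR 0 XOR 0 XOR 1 XOR 0 XOR 0 XOR 0 = 1

1


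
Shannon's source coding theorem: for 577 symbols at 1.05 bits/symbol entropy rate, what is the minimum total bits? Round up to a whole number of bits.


Minimum bits >= n * H = 577 * 1.05 = 605.85, rounded up to a whole number of bits = 606

606 bits


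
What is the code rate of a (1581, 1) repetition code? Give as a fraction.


Rate = k/n = 1/1581

1/1581


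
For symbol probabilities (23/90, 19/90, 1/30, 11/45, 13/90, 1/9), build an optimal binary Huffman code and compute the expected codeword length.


Huffman construction (repeatedly merge the two least-probable nodes; each merge adds 1 bit to every symbol beneath it): 1/30 + 1/9 = 13/90; 13/90 + 13/90 = 13/45; 19/90 + 11/45 = 41/90; 23/90 + 13/45 = 49/90; 41/90 + 49/90 = 1. Resulting codeword lengths (in the order the probabilities were given): (2, 2, 4, 2, 3, 4). L_avg = sum(p_i * l_i) = 23/90*2 + 19/90*2 + 1/30*4 + 11/45*2 + 13/90*3 + 1/9*4 = 73/30 = 2.4333

2.4333 bits


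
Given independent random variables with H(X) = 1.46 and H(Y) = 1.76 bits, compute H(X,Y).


For independent variables, H(X,Y) = H(X) + H(Y) = 1.46 + 1.76 = 3.22

3.22 bits


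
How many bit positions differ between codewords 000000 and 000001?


Count differing positions: . . . . . ^ = 1 differences

1


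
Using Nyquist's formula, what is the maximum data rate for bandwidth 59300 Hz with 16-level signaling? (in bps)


Rate = 2 * B * log2(M) = 2 * 59300 * 4.0 = 474400.0

474400.0 bps


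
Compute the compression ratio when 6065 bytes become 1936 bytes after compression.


Ratio = original / compressed = 6065 / 1936 = 3.1327

3.1327


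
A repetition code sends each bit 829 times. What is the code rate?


Rate = k/n = 1/829

1/829


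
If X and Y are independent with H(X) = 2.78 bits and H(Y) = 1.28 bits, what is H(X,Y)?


For independent variables, H(X,Y) = H(X) + H(Y) = 2.78 + 1.28 = 4.06

4.06 bits


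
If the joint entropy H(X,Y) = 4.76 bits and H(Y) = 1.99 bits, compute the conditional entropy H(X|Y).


H(X|Y) = H(X,Y) - H(Y) = 4.76 - 1.99 = 2.77

2.77 bits


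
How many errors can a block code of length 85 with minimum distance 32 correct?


Correction capability = floor((d-1)/2) = floor((32-1)/2) = 15

15 errors


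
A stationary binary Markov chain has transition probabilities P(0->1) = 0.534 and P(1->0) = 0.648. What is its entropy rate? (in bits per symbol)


Stationary distribution: pi_0 = p10/(p01+p10) = 0.5482, pi_1 = 0.4518. Entropy rate H' = pi_0*H(p01) + pi_1*H(p10) = 0.5482*0.9967 + 0.4518*0.9358 = 0.9692

0.9692 bits/symbol


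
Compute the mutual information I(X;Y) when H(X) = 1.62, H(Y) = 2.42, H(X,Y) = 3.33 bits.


I(X;Y) = H(X) + H(Y) - H(X,Y) = 1.62 + 2.42 - 3.33 = 0.71

0.71 bits


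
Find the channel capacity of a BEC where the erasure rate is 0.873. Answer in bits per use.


C = 1 - epsilon = 1 - 0.873 = 0.127

0.127 bits


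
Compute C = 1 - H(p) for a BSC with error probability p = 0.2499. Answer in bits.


H(p) = -p*log2(p) - (1-p)*log2(1-p) = -0.2499*log2(0.2499) - 0.7501*log2(0.7501) = 0.499944 + 0.311175 = 0.8111. C = 1 - H(p) = 1 - 0.8111 = 0.1889

0.1889 bits


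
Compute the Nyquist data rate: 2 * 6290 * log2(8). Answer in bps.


Rate = 2 * B * log2(M) = 2 * 6290 * 3.0 = 37740.0

37740.0 bps


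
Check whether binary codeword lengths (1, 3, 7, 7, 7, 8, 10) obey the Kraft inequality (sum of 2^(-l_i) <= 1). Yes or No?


Kraft sum = sum(2^(-l_i)) = 0.6533, need <= 1. Result: satisfied (a binary prefix-free code with these lengths exists)

Yes


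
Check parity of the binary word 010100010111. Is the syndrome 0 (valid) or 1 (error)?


Syndrome = XOR of all bits = 0 XOR 1 XOR 0 XOR 1 XOR 0 XOR 0 XOR 0 XOR 1 XOR 0 XOR 1 XOR 1 XOR 1 = 0

0


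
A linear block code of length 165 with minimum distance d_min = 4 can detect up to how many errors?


Detection capability = d_min - 1 = 4 - 1 = 3

3 errors


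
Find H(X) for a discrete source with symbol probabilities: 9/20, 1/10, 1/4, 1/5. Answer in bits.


H = -sum(p_i * log2(p_i)). Terms: -(9/20)*log2(9/20) = 0.518401; -(1/10)*log2(1/10) = 0.332193; -(1/4)*log2(1/4) = 0.500000; -(1/5)*log2(1/5) = 0.464386. H = 0.518401 + 0.332193 + 0.500000 + 0.464386 = 1.815

1.815 bits


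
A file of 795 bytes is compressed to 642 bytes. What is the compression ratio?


Ratio = original / compressed = 795 / 642 = 1.2383

1.2383


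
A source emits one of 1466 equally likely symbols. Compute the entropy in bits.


H = log2(n) = log2(1466) = 10.5177

10.5177 bits


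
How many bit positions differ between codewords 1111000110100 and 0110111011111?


Count differing positions: ^ . . ^ ^ ^ ^ ^ . ^ . ^ ^ = 9 differences

9


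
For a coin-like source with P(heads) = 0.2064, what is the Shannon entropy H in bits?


H = -p*log2(p) - (1-p)*log2(1-p). -0.2064*log2(0.2064) = 0.469867; -0.7936*log2(0.7936) = 0.264678. H = 0.469867 + 0.264678 = 0.7345

0.7345 bits


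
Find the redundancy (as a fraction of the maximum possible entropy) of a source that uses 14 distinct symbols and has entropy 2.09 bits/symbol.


H_max = log2(K) = log2(14) = 3.8074 bits/symbol. Redundancy = 1 - H/H_max = 1 - 2.09/3.8074 = 1 - 0.5489 = 0.4511

0.4511


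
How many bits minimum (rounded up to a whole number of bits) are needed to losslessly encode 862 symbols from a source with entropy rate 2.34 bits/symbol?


Minimum bits >= n * H = 862 * 2.34 = 2017.08, rounded up to a whole number of bits = 2018

2018 bits


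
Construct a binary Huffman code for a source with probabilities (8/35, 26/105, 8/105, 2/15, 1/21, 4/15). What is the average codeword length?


Huffman construction (repeatedly merge the two least-probable nodes; each merge adds 1 bit to every symbol beneath it): 1/21 + 8/105 = 13/105; 13/105 + 2/15 = 9/35; 8/35 + 26/105 = 10/21; 9/35 + 4/15 = 11/21; 10/21 + 11/21 = 1. Resulting codeword lengths (in the order the probabilities were given): (2, 2, 4, 3, 4, 2). L_avg = sum(p_i * l_i) = 8/35*2 + 26/105*2 + 8/105*4 + 2/15*3 + 1/21*4 + 4/15*2 = 50/21 = 2.381

2.381 bits


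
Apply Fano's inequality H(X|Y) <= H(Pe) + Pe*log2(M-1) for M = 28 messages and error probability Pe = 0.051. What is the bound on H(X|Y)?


H(Pe) = -Pe*log2(Pe) - (1-Pe)*log2(1-Pe) = -0.051*log2(0.051) - 0.949*log2(0.949) = 0.218961 + 0.071668 = 0.2906. Pe*log2(M-1) = 0.051*log2(27) = 0.242499. Bound = H(Pe) + Pe*log2(M-1) = 0.218961 + 0.071668 + 0.242499 = 0.5331

0.5331 bits


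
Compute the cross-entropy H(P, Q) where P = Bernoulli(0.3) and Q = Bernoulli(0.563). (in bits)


H(P,Q) = -p*log2(q) - (1-p)*log2(1-q). -0.3*log2(0.563) = 0.248638; -0.7*log2(0.437) = 0.836006. H(P,Q) = 0.248638 + 0.836006 = 1.0846

1.0846 bits


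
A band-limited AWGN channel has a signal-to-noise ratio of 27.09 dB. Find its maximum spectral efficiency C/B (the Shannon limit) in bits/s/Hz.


SNR_linear = 10^(27.09/10) = 511.6818; C/B = log2(1 + SNR_linear) = log2(1 + 511.6818) = 9.0019

9.0019 bits/s/Hz


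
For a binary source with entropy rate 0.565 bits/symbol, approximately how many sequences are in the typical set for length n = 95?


log2|A_typical| = nH = 95 * 0.565 = 53.675, so |A_typical| ~ 2^53.675 = 1.438e+16

1.438e+16


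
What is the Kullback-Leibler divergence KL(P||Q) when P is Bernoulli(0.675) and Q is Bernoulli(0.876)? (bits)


KL = p*log2(p/q) + (1-p)*log2((1-p)/(1-q)) = 0.675*log2(0.675/0.876) + 0.325*log2(0.325/0.124) = 0.198

0.198 bits


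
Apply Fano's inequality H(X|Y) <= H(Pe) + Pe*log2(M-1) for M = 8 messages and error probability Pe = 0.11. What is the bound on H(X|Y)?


H(Pe) = -Pe*log2(Pe) - (1-Pe)*log2(1-Pe) = -0.11*log2(0.11) - 0.89*log2(0.89) = 0.350287 + 0.149629 = 0.4999. Pe*log2(M-1) = 0.11*log2(7) = 0.308809. Bound = H(Pe) + Pe*log2(M-1) = 0.350287 + 0.149629 + 0.308809 = 0.8087

0.8087 bits


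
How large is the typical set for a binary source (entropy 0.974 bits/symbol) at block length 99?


log2|A_typical| = nH = 99 * 0.974 = 96.426, so |A_typical| ~ 2^96.426 = 1.064e+29

1.064e+29


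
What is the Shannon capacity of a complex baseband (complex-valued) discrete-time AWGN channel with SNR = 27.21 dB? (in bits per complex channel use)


SNR_linear = 10^(27.21/10) = 526.0173; C = log2(1 + SNR_linear) = log2(1 + 526.0173) = 9.0417

9.0417 bits/channel use


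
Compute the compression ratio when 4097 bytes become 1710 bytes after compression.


Ratio = original / compressed = 4097 / 1710 = 2.3959

2.3959


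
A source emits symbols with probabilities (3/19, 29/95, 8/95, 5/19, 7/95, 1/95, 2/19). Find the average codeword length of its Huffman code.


Huffman construction (repeatedly merge the two least-probable nodes; each merge adds 1 bit to every symbol beneath it): 1/95 + 7/95 = 8/95; 8/95 + 8/95 = 16/95; 2/19 + 3/19 = 5/19; 16/95 + 5/19 = 41/95; 5/19 + 29/95 = 54/95; 41/95 + 54/95 = 1. Resulting codeword lengths (in the order the probabilities were given): (3, 2, 3, 2, 4, 4, 3). L_avg = sum(p_i * l_i) = 3/19*3 + 29/95*2 + 8/95*3 + 5/19*2 + 7/95*4 + 1/95*4 + 2/19*3 = 239/95 = 2.5158

2.5158 bits


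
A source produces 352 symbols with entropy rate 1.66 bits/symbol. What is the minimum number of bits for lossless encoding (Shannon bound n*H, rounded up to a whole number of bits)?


Minimum bits >= n * H = 352 * 1.66 = 584.32, rounded up to a whole number of bits = 585

585 bits


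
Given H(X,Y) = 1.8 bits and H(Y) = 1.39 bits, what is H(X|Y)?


H(X|Y) = H(X,Y) - H(Y) = 1.8 - 1.39 = 0.41

0.41 bits


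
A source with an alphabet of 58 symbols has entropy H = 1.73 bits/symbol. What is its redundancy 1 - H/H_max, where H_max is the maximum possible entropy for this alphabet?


H_max = log2(K) = log2(58) = 5.858 bits/symbol. Redundancy = 1 - H/H_max = 1 - 1.73/5.858 = 1 - 0.2953 = 0.7047

0.7047


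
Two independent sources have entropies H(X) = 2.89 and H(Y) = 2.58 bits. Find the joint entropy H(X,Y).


For independent variables, H(X,Y) = H(X) + H(Y) = 2.89 + 2.58 = 5.47

5.47 bits


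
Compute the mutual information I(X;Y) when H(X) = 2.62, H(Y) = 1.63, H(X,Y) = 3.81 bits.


I(X;Y) = H(X) + H(Y) - H(X,Y) = 2.62 + 1.63 - 3.81 = 0.44

0.44 bits


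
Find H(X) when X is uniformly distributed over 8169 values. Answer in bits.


H = log2(n) = log2(8169) = 12.9959

12.9959 bits


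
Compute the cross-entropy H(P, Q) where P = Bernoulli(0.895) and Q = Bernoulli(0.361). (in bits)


H(P,Q) = -p*log2(q) - (1-p)*log2(1-q). -0.895*log2(0.361) = 1.315587; -0.105*log2(0.639) = 0.067842. H(P,Q) = 1.315587 + 0.067842 = 1.3834

1.3834 bits


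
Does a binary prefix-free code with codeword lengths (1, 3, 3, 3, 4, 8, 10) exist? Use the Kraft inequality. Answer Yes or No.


Kraft sum = sum(2^(-l_i)) = 0.9424, need <= 1. Result: satisfied (a binary prefix-free code with these lengths exists)

Yes


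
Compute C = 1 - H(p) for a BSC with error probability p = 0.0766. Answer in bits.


H(p) = -p*log2(p) - (1-p)*log2(1-p) = -0.0766*log2(0.0766) - 0.9234*log2(0.9234) = 0.283919 + 0.106165 = 0.3901. C = 1 - H(p) = 1 - 0.3901 = 0.6099

0.6099 bits


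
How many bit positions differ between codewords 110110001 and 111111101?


Count differing positions: . . ^ . . ^ ^ . . = 3 differences

3


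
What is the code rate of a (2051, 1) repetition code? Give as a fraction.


Rate = k/n = 1/2051

1/2051


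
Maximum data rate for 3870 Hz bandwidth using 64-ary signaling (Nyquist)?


Rate = 2 * B * log2(M) = 2 * 3870 * 6.0 = 46440.0

46440.0 bps


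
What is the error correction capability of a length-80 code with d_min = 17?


Correction capability = floor((d-1)/2) = floor((17-1)/2) = 8

8 errors


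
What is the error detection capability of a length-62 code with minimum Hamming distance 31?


Detection capability = d_min - 1 = 31 - 1 = 30

30 errors


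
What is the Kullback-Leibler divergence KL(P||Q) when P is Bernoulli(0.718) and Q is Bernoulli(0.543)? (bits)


KL = p*log2(p/q) + (1-p)*log2((1-p)/(1-q)) = 0.718*log2(0.718/0.543) + 0.282*log2(0.282/0.457) = 0.093

0.093 bits


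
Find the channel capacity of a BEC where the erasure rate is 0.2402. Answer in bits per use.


C = 1 - epsilon = 1 - 0.2402 = 0.7598

0.7598 bits


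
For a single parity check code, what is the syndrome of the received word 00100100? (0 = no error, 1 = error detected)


Syndrome = XOR of all bits = 0 XOR 0 XOR 1 XOR 0 XOR 0 XOR 1 XOR 0 XOR 0 = 0

0


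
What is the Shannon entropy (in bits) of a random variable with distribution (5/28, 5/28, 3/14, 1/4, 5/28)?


H = -sum(p_i * log2(p_i)). Terms: -(5/28)*log2(5/28) = 0.443826; -(5/28)*log2(5/28) = 0.443826; -(3/14)*log2(3/14) = 0.476227; -(1/4)*log2(1/4) = 0.500000; -(5/28)*log2(5/28) = 0.443826. H = 0.443826 + 0.443826 + 0.476227 + 0.500000 + 0.443826 = 2.3077

2.3077 bits


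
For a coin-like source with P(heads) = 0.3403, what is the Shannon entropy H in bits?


H = -p*log2(p) - (1-p)*log2(1-p). -0.3403*log2(0.3403) = 0.529208; -0.6597*log2(0.6597) = 0.395898. H = 0.529208 + 0.395898 = 0.9251

0.9251 bits


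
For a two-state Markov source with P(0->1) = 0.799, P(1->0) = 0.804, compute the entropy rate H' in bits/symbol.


Stationary distribution: pi_0 = p10/(p01+p10) = 0.5016, pi_1 = 0.4984. Entropy rate H' = pi_0*H(p01) + pi_1*H(p10) = 0.5016*0.7239 + 0.4984*0.7139 = 0.7189

0.7189 bits/symbol


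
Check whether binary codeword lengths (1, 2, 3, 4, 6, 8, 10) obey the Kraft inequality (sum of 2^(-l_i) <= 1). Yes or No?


Kraft sum = sum(2^(-l_i)) = 0.958, need <= 1. Result: satisfied (a binary prefix-free code with these lengths exists)

Yes


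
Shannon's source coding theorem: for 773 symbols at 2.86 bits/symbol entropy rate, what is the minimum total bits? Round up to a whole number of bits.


Minimum bits >= n * H = 773 * 2.86 = 2210.78, rounded up to a whole number of bits = 2211

2211 bits


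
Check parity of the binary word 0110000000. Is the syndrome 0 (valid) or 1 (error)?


Syndrome = XOR of all bits = 0 XOR 1 XOR 1 XOR 0 XOR 0 XOR 0 XOR 0 XOR 0 XOR 0 XOR 0 = 0

0


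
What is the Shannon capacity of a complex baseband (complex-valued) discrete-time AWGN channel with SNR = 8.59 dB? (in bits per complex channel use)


SNR_linear = 10^(8.59/10) = 7.2277; C = log2(1 + SNR_linear) = log2(1 + 7.2277) = 3.0405

3.0405 bits/channel use


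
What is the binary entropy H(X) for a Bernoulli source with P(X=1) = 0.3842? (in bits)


H = -p*log2(p) - (1-p)*log2(1-p). -0.3842*log2(0.3842) = 0.530223; -0.6158*log2(0.6158) = 0.430731. H = 0.530223 + 0.430731 = 0.961

0.961 bits


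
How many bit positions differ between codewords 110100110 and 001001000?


Count differing positions: ^ ^ ^ ^ . ^ ^ ^ . = 7 differences

7


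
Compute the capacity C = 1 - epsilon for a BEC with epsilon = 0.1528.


C = 1 - epsilon = 1 - 0.1528 = 0.8472

0.8472 bits


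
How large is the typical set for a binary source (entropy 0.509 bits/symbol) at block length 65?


log2|A_typical| = nH = 65 * 0.509 = 33.085, so |A_typical| ~ 2^33.085 = 9.111e+09

9.111e+09


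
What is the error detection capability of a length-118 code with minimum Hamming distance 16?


Detection capability = d_min - 1 = 16 - 1 = 15

15 errors


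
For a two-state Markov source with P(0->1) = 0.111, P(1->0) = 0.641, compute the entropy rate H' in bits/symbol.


Stationary distribution: pi_0 = p10/(p01+p10) = 0.8524, pi_1 = 0.1476. Entropy rate H' = pi_0*H(p01) + pi_1*H(p10) = 0.8524*0.5029 + 0.1476*0.9418 = 0.5677

0.5677 bits/symbol


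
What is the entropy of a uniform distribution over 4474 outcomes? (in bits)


H = log2(n) = log2(4474) = 12.1273

12.1273 bits


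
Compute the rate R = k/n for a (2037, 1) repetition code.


Rate = k/n = 1/2037

1/2037


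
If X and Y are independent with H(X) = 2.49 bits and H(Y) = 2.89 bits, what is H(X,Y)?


For independent variables, H(X,Y) = H(X) + H(Y) = 2.49 + 2.89 = 5.38

5.38 bits


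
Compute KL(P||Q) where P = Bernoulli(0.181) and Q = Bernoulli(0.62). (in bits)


KL = p*log2(p/q) + (1-p)*log2((1-p)/(1-q)) = 0.181*log2(0.181/0.62) + 0.819*log2(0.819/0.38) = 0.5858

0.5858 bits


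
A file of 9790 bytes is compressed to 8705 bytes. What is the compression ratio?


Ratio = original / compressed = 9790 / 8705 = 1.1246

1.1246


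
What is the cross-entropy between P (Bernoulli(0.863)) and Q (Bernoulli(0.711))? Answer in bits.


H(P,Q) = -p*log2(q) - (1-p)*log2(1-q). -0.863*log2(0.711) = 0.424664; -0.137*log2(0.289) = 0.245348. H(P,Q) = 0.424664 + 0.245348 = 0.67

0.67 bits


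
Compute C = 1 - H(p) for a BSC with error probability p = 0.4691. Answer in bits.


H(p) = -p*log2(p) - (1-p)*log2(1-p) = -0.4691*log2(0.4691) - 0.5309*log2(0.5309) = 0.512272 + 0.484971 = 0.9972. C = 1 - H(p) = 1 - 0.9972 = 0.0028

0.0028 bits


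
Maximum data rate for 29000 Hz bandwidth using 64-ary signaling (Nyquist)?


Rate = 2 * B * log2(M) = 2 * 29000 * 6.0 = 348000.0

348000.0 bps


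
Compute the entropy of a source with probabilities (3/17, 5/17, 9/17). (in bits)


H = -sum(p_i * log2(p_i)). Terms: -(3/17)*log2(3/17) = 0.441618; -(5/17)*log2(5/17) = 0.519275; -(9/17)*log2(9/17) = 0.485755. H = 0.441618 + 0.519275 + 0.485755 = 1.4466

1.4466 bits
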